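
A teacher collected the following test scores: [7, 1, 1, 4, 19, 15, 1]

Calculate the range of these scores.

18

Step 1: Identify the maximum value: max = 19
Step 2: Identify the minimum value: min = 1
Step 3: Range = max - min = 19 - 1 = 18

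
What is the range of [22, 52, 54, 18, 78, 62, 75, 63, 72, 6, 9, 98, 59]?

92

Step 1: Identify the maximum value: max = 98
Step 2: Identify the minimum value: min = 6
Step 3: Range = max - min = 98 - 6 = 92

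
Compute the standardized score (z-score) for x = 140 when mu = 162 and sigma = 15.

-1.4667

Step 1: Recall the z-score formula: z = (x - mu) / sigma
Step 2: Substitute values: z = (140 - 162) / 15
Step 3: z = -22 / 15 = -1.4667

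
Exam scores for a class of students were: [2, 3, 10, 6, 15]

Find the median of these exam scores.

6

Step 1: Sort the data in ascending order: [2, 3, 6, 10, 15]
Step 2: The number of values is n = 5.
Step 3: Since n is odd, the median is the middle value at position 3: 6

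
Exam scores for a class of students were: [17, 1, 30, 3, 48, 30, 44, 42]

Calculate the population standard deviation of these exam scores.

17.0473

Step 1: Compute the mean: 26.875
Step 2: Sum of squared deviations from the mean: 2324.875
Step 3: Population variance = 2324.875 / 8 = 290.6094
Step 4: Standard deviation = sqrt(290.6094) = 17.0473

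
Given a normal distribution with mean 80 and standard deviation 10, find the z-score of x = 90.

1

Step 1: Recall the z-score formula: z = (x - mu) / sigma
Step 2: Substitute values: z = (90 - 80) / 10
Step 3: z = 10 / 10 = 1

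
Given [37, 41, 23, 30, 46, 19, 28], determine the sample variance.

95.3333

Step 1: Compute the mean: (37 + 41 + 23 + 30 + 46 + 19 + 28) / 7 = 32
Step 2: Compute squared deviations from the mean:
  (37 - 32)^2 = 25
  (41 - 32)^2 = 81
  (23 - 32)^2 = 81
  (30 - 32)^2 = 4
  (46 - 32)^2 = 196
  (19 - 32)^2 = 169
  (28 - 32)^2 = 16
Step 3: Sum of squared deviations = 572
Step 4: Sample variance = 572 / 6 = 95.3333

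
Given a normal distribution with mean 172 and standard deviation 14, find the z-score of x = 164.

-0.5714

Step 1: Recall the z-score formula: z = (x - mu) / sigma
Step 2: Substitute values: z = (164 - 172) / 14
Step 3: z = -8 / 14 = -0.5714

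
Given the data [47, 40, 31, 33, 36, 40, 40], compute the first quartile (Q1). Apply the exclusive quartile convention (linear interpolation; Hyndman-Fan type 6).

33

Step 1: Sort the data: [31, 33, 36, 40, 40, 40, 47]
Step 2: n = 7
Step 3: Using the exclusive quartile method:
  Q1 = 33
  Q2 (median) = 40
  Q3 = 40
  IQR = Q3 - Q1 = 40 - 33 = 7
Step 4: Q1 = 33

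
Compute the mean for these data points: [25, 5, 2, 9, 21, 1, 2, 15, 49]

14.3333

Step 1: Sum all values: 25 + 5 + 2 + 9 + 21 + 1 + 2 + 15 + 49 = 129
Step 2: Count the number of values: n = 9
Step 3: Mean = sum / n = 129 / 9 = 14.3333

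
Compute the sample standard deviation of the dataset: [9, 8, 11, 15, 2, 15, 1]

5.6188

Step 1: Compute the mean: 8.7143
Step 2: Sum of squared deviations from the mean: 189.4286
Step 3: Sample variance = 189.4286 / 6 = 31.5714
Step 4: Standard deviation = sqrt(31.5714) = 5.6188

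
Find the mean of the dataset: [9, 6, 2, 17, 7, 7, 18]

9.4286

Step 1: Sum all values: 9 + 6 + 2 + 17 + 7 + 7 + 18 = 66
Step 2: Count the number of values: n = 7
Step 3: Mean = sum / n = 66 / 7 = 9.4286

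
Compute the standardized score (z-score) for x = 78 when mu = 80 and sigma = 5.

-0.4

Step 1: Recall the z-score formula: z = (x - mu) / sigma
Step 2: Substitute values: z = (78 - 80) / 5
Step 3: z = -2 / 5 = -0.4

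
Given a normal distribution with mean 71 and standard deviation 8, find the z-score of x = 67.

-0.5

Step 1: Recall the z-score formula: z = (x - mu) / sigma
Step 2: Substitute values: z = (67 - 71) / 8
Step 3: z = -4 / 8 = -0.5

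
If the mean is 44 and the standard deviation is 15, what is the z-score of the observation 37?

-0.4667

Step 1: Recall the z-score formula: z = (x - mu) / sigma
Step 2: Substitute values: z = (37 - 44) / 15
Step 3: z = -7 / 15 = -0.4667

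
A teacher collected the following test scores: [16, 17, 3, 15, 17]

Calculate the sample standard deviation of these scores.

5.9833

Step 1: Compute the mean: 13.6
Step 2: Sum of squared deviations from the mean: 143.2
Step 3: Sample variance = 143.2 / 4 = 35.8
Step 4: Standard deviation = sqrt(35.8) = 5.9833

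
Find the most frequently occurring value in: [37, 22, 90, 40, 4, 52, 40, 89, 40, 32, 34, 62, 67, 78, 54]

40

Step 1: Count the frequency of each value:
  4: appears 1 time(s)
  22: appears 1 time(s)
  32: appears 1 time(s)
  34: appears 1 time(s)
  37: appears 1 time(s)
  40: appears 3 time(s)
  52: appears 1 time(s)
  54: appears 1 time(s)
  62: appears 1 time(s)
  67: appears 1 time(s)
  78: appears 1 time(s)
  89: appears 1 time(s)
  90: appears 1 time(s)
Step 2: The value 40 appears most frequently (3 times).
Step 3: Mode = 40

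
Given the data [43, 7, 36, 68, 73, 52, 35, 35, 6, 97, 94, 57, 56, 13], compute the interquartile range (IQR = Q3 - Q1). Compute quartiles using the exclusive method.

39.75

Step 1: Sort the data: [6, 7, 13, 35, 35, 36, 43, 52, 56, 57, 68, 73, 94, 97]
Step 2: n = 14
Step 3: Using the exclusive quartile method:
  Q1 = 29.5
  Q2 (median) = 47.5
  Q3 = 69.25
  IQR = Q3 - Q1 = 69.25 - 29.5 = 39.75
Step 4: IQR = 39.75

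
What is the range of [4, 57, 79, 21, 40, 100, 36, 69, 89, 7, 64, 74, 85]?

96

Step 1: Identify the maximum value: max = 100
Step 2: Identify the minimum value: min = 4
Step 3: Range = max - min = 100 - 4 = 96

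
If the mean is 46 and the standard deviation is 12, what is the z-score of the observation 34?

-1

Step 1: Recall the z-score formula: z = (x - mu) / sigma
Step 2: Substitute values: z = (34 - 46) / 12
Step 3: z = -12 / 12 = -1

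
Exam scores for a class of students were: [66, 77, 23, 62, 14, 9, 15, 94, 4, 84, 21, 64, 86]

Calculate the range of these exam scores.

90

Step 1: Identify the maximum value: max = 94
Step 2: Identify the minimum value: min = 4
Step 3: Range = max - min = 94 - 4 = 90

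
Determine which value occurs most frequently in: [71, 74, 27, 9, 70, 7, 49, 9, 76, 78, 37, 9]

9

Step 1: Count the frequency of each value:
  7: appears 1 time(s)
  9: appears 3 time(s)
  27: appears 1 time(s)
  37: appears 1 time(s)
  49: appears 1 time(s)
  70: appears 1 time(s)
  71: appears 1 time(s)
  74: appears 1 time(s)
  76: appears 1 time(s)
  78: appears 1 time(s)
Step 2: The value 9 appears most frequently (3 times).
Step 3: Mode = 9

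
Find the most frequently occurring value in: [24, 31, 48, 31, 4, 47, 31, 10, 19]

31

Step 1: Count the frequency of each value:
  4: appears 1 time(s)
  10: appears 1 time(s)
  19: appears 1 time(s)
  24: appears 1 time(s)
  31: appears 3 time(s)
  47: appears 1 time(s)
  48: appears 1 time(s)
Step 2: The value 31 appears most frequently (3 times).
Step 3: Mode = 31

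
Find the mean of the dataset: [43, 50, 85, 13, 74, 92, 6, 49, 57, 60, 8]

48.8182

Step 1: Sum all values: 43 + 50 + 85 + 13 + 74 + 92 + 6 + 49 + 57 + 60 + 8 = 537
Step 2: Count the number of values: n = 11
Step 3: Mean = sum / n = 537 / 11 = 48.8182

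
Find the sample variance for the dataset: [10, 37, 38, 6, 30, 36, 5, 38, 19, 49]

243.7333

Step 1: Compute the mean: (10 + 37 + 38 + 6 + 30 + 36 + 5 + 38 + 19 + 49) / 10 = 26.8
Step 2: Compute squared deviations from the mean:
  (10 - 26.8)^2 = 282.24
  (37 - 26.8)^2 = 104.04
  (38 - 26.8)^2 = 125.44
  (6 - 26.8)^2 = 432.64
  (30 - 26.8)^2 = 10.24
  (36 - 26.8)^2 = 84.64
  (5 - 26.8)^2 = 475.24
  (38 - 26.8)^2 = 125.44
  (19 - 26.8)^2 = 60.84
  (49 - 26.8)^2 = 492.84
Step 3: Sum of squared deviations = 2193.6
Step 4: Sample variance = 2193.6 / 9 = 243.7333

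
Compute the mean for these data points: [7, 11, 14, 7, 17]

11.2

Step 1: Sum all values: 7 + 11 + 14 + 7 + 17 = 56
Step 2: Count the number of values: n = 5
Step 3: Mean = sum / n = 56 / 5 = 11.2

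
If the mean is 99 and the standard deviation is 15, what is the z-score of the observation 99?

0

Step 1: Recall the z-score formula: z = (x - mu) / sigma
Step 2: Substitute values: z = (99 - 99) / 15
Step 3: z = 0 / 15 = 0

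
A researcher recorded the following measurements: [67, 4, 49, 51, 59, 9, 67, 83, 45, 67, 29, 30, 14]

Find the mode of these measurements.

67

Step 1: Count the frequency of each value:
  4: appears 1 time(s)
  9: appears 1 time(s)
  14: appears 1 time(s)
  29: appears 1 time(s)
  30: appears 1 time(s)
  45: appears 1 time(s)
  49: appears 1 time(s)
  51: appears 1 time(s)
  59: appears 1 time(s)
  67: appears 3 time(s)
  83: appears 1 time(s)
Step 2: The value 67 appears most frequently (3 times).
Step 3: Mode = 67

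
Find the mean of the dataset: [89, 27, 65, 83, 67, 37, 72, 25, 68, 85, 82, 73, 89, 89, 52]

66.8667

Step 1: Sum all values: 89 + 27 + 65 + 83 + 67 + 37 + 72 + 25 + 68 + 85 + 82 + 73 + 89 + 89 + 52 = 1003
Step 2: Count the number of values: n = 15
Step 3: Mean = sum / n = 1003 / 15 = 66.8667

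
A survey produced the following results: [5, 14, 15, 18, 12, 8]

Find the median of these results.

13

Step 1: Sort the data in ascending order: [5, 8, 12, 14, 15, 18]
Step 2: The number of values is n = 6.
Step 3: Since n is even, the median is the average of positions 3 and 4:
  Median = (12 + 14) / 2 = 13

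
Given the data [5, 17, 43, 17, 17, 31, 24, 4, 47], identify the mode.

17

Step 1: Count the frequency of each value:
  4: appears 1 time(s)
  5: appears 1 time(s)
  17: appears 3 time(s)
  24: appears 1 time(s)
  31: appears 1 time(s)
  43: appears 1 time(s)
  47: appears 1 time(s)
Step 2: The value 17 appears most frequently (3 times).
Step 3: Mode = 17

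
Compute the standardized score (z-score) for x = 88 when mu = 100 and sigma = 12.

-1

Step 1: Recall the z-score formula: z = (x - mu) / sigma
Step 2: Substitute values: z = (88 - 100) / 12
Step 3: z = -12 / 12 = -1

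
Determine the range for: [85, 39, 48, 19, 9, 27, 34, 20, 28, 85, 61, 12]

76

Step 1: Identify the maximum value: max = 85
Step 2: Identify the minimum value: min = 9
Step 3: Range = max - min = 85 - 9 = 76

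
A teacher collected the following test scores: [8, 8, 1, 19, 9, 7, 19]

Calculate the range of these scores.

18

Step 1: Identify the maximum value: max = 19
Step 2: Identify the minimum value: min = 1
Step 3: Range = max - min = 19 - 1 = 18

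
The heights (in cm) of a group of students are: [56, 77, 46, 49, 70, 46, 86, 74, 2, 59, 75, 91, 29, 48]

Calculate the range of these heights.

89

Step 1: Identify the maximum value: max = 91
Step 2: Identify the minimum value: min = 2
Step 3: Range = max - min = 91 - 2 = 89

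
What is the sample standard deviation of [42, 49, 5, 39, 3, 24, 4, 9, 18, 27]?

17.0163

Step 1: Compute the mean: 22
Step 2: Sum of squared deviations from the mean: 2606
Step 3: Sample variance = 2606 / 9 = 289.5556
Step 4: Standard deviation = sqrt(289.5556) = 17.0163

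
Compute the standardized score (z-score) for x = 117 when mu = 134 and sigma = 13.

-1.3077

Step 1: Recall the z-score formula: z = (x - mu) / sigma
Step 2: Substitute values: z = (117 - 134) / 13
Step 3: z = -17 / 13 = -1.3077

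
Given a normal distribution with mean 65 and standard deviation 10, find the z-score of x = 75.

1

Step 1: Recall the z-score formula: z = (x - mu) / sigma
Step 2: Substitute values: z = (75 - 65) / 10
Step 3: z = 10 / 10 = 1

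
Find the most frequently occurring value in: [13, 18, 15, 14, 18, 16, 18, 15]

18

Step 1: Count the frequency of each value:
  13: appears 1 time(s)
  14: appears 1 time(s)
  15: appears 2 time(s)
  16: appears 1 time(s)
  18: appears 3 time(s)
Step 2: The value 18 appears most frequently (3 times).
Step 3: Mode = 18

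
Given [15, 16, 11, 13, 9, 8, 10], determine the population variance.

7.9184

Step 1: Compute the mean: (15 + 16 + 11 + 13 + 9 + 8 + 10) / 7 = 11.7143
Step 2: Compute squared deviations from the mean:
  (15 - 11.7143)^2 = 10.7959
  (16 - 11.7143)^2 = 18.3673
  (11 - 11.7143)^2 = 0.5102
  (13 - 11.7143)^2 = 1.6531
  (9 - 11.7143)^2 = 7.3673
  (8 - 11.7143)^2 = 13.7959
  (10 - 11.7143)^2 = 2.9388
Step 3: Sum of squared deviations = 55.4286
Step 4: Population variance = 55.4286 / 7 = 7.9184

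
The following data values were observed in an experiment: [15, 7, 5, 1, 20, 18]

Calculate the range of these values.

19

Step 1: Identify the maximum value: max = 20
Step 2: Identify the minimum value: min = 1
Step 3: Range = max - min = 20 - 1 = 19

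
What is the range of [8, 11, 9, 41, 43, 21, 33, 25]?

35

Step 1: Identify the maximum value: max = 43
Step 2: Identify the minimum value: min = 8
Step 3: Range = max - min = 43 - 8 = 35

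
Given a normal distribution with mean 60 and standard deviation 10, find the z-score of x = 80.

2

Step 1: Recall the z-score formula: z = (x - mu) / sigma
Step 2: Substitute values: z = (80 - 60) / 10
Step 3: z = 20 / 10 = 2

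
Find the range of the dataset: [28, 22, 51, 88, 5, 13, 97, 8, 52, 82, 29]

92

Step 1: Identify the maximum value: max = 97
Step 2: Identify the minimum value: min = 5
Step 3: Range = max - min = 97 - 5 = 92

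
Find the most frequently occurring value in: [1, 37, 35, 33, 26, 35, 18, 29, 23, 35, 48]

35

Step 1: Count the frequency of each value:
  1: appears 1 time(s)
  18: appears 1 time(s)
  23: appears 1 time(s)
  26: appears 1 time(s)
  29: appears 1 time(s)
  33: appears 1 time(s)
  35: appears 3 time(s)
  37: appears 1 time(s)
  48: appears 1 time(s)
Step 2: The value 35 appears most frequently (3 times).
Step 3: Mode = 35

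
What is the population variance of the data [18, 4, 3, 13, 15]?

36.24

Step 1: Compute the mean: (18 + 4 + 3 + 13 + 15) / 5 = 10.6
Step 2: Compute squared deviations from the mean:
  (18 - 10.6)^2 = 54.76
  (4 - 10.6)^2 = 43.56
  (3 - 10.6)^2 = 57.76
  (13 - 10.6)^2 = 5.76
  (15 - 10.6)^2 = 19.36
Step 3: Sum of squared deviations = 181.2
Step 4: Population variance = 181.2 / 5 = 36.24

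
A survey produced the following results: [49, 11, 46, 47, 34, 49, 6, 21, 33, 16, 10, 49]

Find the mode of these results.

49

Step 1: Count the frequency of each value:
  6: appears 1 time(s)
  10: appears 1 time(s)
  11: appears 1 time(s)
  16: appears 1 time(s)
  21: appears 1 time(s)
  33: appears 1 time(s)
  34: appears 1 time(s)
  46: appears 1 time(s)
  47: appears 1 time(s)
  49: appears 3 time(s)
Step 2: The value 49 appears most frequently (3 times).
Step 3: Mode = 49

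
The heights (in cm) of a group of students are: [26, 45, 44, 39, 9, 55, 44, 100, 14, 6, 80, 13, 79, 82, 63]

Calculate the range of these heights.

94

Step 1: Identify the maximum value: max = 100
Step 2: Identify the minimum value: min = 6
Step 3: Range = max - min = 100 - 6 = 94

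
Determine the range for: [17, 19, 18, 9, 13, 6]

13

Step 1: Identify the maximum value: max = 19
Step 2: Identify the minimum value: min = 6
Step 3: Range = max - min = 19 - 6 = 13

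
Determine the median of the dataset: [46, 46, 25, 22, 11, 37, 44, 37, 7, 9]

31

Step 1: Sort the data in ascending order: [7, 9, 11, 22, 25, 37, 37, 44, 46, 46]
Step 2: The number of values is n = 10.
Step 3: Since n is even, the median is the average of positions 5 and 6:
  Median = (25 + 37) / 2 = 31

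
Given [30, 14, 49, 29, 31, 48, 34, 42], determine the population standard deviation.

10.7928

Step 1: Compute the mean: 34.625
Step 2: Sum of squared deviations from the mean: 931.875
Step 3: Population variance = 931.875 / 8 = 116.4844
Step 4: Standard deviation = sqrt(116.4844) = 10.7928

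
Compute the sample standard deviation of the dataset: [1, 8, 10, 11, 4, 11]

4.1352

Step 1: Compute the mean: 7.5
Step 2: Sum of squared deviations from the mean: 85.5
Step 3: Sample variance = 85.5 / 5 = 17.1
Step 4: Standard deviation = sqrt(17.1) = 4.1352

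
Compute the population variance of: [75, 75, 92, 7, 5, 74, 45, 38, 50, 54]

762.65

Step 1: Compute the mean: (75 + 75 + 92 + 7 + 5 + 74 + 45 + 38 + 50 + 54) / 10 = 51.5
Step 2: Compute squared deviations from the mean:
  (75 - 51.5)^2 = 552.25
  (75 - 51.5)^2 = 552.25
  (92 - 51.5)^2 = 1640.25
  (7 - 51.5)^2 = 1980.25
  (5 - 51.5)^2 = 2162.25
  (74 - 51.5)^2 = 506.25
  (45 - 51.5)^2 = 42.25
  (38 - 51.5)^2 = 182.25
  (50 - 51.5)^2 = 2.25
  (54 - 51.5)^2 = 6.25
Step 3: Sum of squared deviations = 7626.5
Step 4: Population variance = 7626.5 / 10 = 762.65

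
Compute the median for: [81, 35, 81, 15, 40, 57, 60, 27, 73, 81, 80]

60

Step 1: Sort the data in ascending order: [15, 27, 35, 40, 57, 60, 73, 80, 81, 81, 81]
Step 2: The number of values is n = 11.
Step 3: Since n is odd, the median is the middle value at position 6: 60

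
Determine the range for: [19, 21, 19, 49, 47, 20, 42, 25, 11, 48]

38

Step 1: Identify the maximum value: max = 49
Step 2: Identify the minimum value: min = 11
Step 3: Range = max - min = 49 - 11 = 38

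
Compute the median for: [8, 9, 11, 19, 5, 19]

10

Step 1: Sort the data in ascending order: [5, 8, 9, 11, 19, 19]
Step 2: The number of values is n = 6.
Step 3: Since n is even, the median is the average of positions 3 and 4:
  Median = (9 + 11) / 2 = 10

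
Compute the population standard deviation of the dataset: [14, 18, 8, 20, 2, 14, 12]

5.6279

Step 1: Compute the mean: 12.5714
Step 2: Sum of squared deviations from the mean: 221.7143
Step 3: Population variance = 221.7143 / 7 = 31.6735
Step 4: Standard deviation = sqrt(31.6735) = 5.6279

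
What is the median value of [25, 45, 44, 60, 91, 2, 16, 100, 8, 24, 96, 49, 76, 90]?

47

Step 1: Sort the data in ascending order: [2, 8, 16, 24, 25, 44, 45, 49, 60, 76, 90, 91, 96, 100]
Step 2: The number of values is n = 14.
Step 3: Since n is even, the median is the average of positions 7 and 8:
  Median = (45 + 49) / 2 = 47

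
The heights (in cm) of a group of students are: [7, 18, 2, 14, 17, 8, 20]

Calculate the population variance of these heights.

38.4898

Step 1: Compute the mean: (7 + 18 + 2 + 14 + 17 + 8 + 20) / 7 = 12.2857
Step 2: Compute squared deviations from the mean:
  (7 - 12.2857)^2 = 27.9388
  (18 - 12.2857)^2 = 32.6531
  (2 - 12.2857)^2 = 105.7959
  (14 - 12.2857)^2 = 2.9388
  (17 - 12.2857)^2 = 22.2245
  (8 - 12.2857)^2 = 18.3673
  (20 - 12.2857)^2 = 59.5102
Step 3: Sum of squared deviations = 269.4286
Step 4: Population variance = 269.4286 / 7 = 38.4898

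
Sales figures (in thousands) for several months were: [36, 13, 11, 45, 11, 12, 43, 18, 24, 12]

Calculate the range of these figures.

34

Step 1: Identify the maximum value: max = 45
Step 2: Identify the minimum value: min = 11
Step 3: Range = max - min = 45 - 11 = 34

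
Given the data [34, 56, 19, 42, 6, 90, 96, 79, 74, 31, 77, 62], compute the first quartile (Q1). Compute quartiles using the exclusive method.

31.75

Step 1: Sort the data: [6, 19, 31, 34, 42, 56, 62, 74, 77, 79, 90, 96]
Step 2: n = 12
Step 3: Using the exclusive quartile method:
  Q1 = 31.75
  Q2 (median) = 59
  Q3 = 78.5
  IQR = Q3 - Q1 = 78.5 - 31.75 = 46.75
Step 4: Q1 = 31.75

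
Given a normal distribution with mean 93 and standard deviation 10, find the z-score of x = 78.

-1.5

Step 1: Recall the z-score formula: z = (x - mu) / sigma
Step 2: Substitute values: z = (78 - 93) / 10
Step 3: z = -15 / 10 = -1.5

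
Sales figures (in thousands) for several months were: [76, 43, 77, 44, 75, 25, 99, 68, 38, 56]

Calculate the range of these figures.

74

Step 1: Identify the maximum value: max = 99
Step 2: Identify the minimum value: min = 25
Step 3: Range = max - min = 99 - 25 = 74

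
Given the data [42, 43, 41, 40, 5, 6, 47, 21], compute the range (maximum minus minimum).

42

Step 1: Identify the maximum value: max = 47
Step 2: Identify the minimum value: min = 5
Step 3: Range = max - min = 47 - 5 = 42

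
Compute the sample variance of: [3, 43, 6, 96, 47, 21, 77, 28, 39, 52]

858.1778

Step 1: Compute the mean: (3 + 43 + 6 + 96 + 47 + 21 + 77 + 28 + 39 + 52) / 10 = 41.2
Step 2: Compute squared deviations from the mean:
  (3 - 41.2)^2 = 1459.24
  (43 - 41.2)^2 = 3.24
  (6 - 41.2)^2 = 1239.04
  (96 - 41.2)^2 = 3003.04
  (47 - 41.2)^2 = 33.64
  (21 - 41.2)^2 = 408.04
  (77 - 41.2)^2 = 1281.64
  (28 - 41.2)^2 = 174.24
  (39 - 41.2)^2 = 4.84
  (52 - 41.2)^2 = 116.64
Step 3: Sum of squared deviations = 7723.6
Step 4: Sample variance = 7723.6 / 9 = 858.1778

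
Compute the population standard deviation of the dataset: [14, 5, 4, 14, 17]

5.2688

Step 1: Compute the mean: 10.8
Step 2: Sum of squared deviations from the mean: 138.8
Step 3: Population variance = 138.8 / 5 = 27.76
Step 4: Standard deviation = sqrt(27.76) = 5.2688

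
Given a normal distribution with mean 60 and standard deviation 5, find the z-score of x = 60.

0

Step 1: Recall the z-score formula: z = (x - mu) / sigma
Step 2: Substitute values: z = (60 - 60) / 5
Step 3: z = 0 / 5 = 0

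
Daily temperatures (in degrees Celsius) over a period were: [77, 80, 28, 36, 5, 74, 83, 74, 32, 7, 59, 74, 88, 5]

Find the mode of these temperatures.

74

Step 1: Count the frequency of each value:
  5: appears 2 time(s)
  7: appears 1 time(s)
  28: appears 1 time(s)
  32: appears 1 time(s)
  36: appears 1 time(s)
  59: appears 1 time(s)
  74: appears 3 time(s)
  77: appears 1 time(s)
  80: appears 1 time(s)
  83: appears 1 time(s)
  88: appears 1 time(s)
Step 2: The value 74 appears most frequently (3 times).
Step 3: Mode = 74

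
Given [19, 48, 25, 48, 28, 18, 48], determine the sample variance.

197.2857

Step 1: Compute the mean: (19 + 48 + 25 + 48 + 28 + 18 + 48) / 7 = 33.4286
Step 2: Compute squared deviations from the mean:
  (19 - 33.4286)^2 = 208.1837
  (48 - 33.4286)^2 = 212.3265
  (25 - 33.4286)^2 = 71.0408
  (48 - 33.4286)^2 = 212.3265
  (28 - 33.4286)^2 = 29.4694
  (18 - 33.4286)^2 = 238.0408
  (48 - 33.4286)^2 = 212.3265
Step 3: Sum of squared deviations = 1183.7143
Step 4: Sample variance = 1183.7143 / 6 = 197.2857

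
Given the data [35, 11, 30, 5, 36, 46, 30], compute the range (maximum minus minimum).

41

Step 1: Identify the maximum value: max = 46
Step 2: Identify the minimum value: min = 5
Step 3: Range = max - min = 46 - 5 = 41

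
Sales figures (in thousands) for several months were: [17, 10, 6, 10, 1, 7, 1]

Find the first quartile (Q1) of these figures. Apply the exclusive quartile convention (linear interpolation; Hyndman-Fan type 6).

1

Step 1: Sort the data: [1, 1, 6, 7, 10, 10, 17]
Step 2: n = 7
Step 3: Using the exclusive quartile method:
  Q1 = 1
  Q2 (median) = 7
  Q3 = 10
  IQR = Q3 - Q1 = 10 - 1 = 9
Step 4: Q1 = 1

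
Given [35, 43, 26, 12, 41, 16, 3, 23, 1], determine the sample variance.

240.6944

Step 1: Compute the mean: (35 + 43 + 26 + 12 + 41 + 16 + 3 + 23 + 1) / 9 = 22.2222
Step 2: Compute squared deviations from the mean:
  (35 - 22.2222)^2 = 163.2716
  (43 - 22.2222)^2 = 431.716
  (26 - 22.2222)^2 = 14.2716
  (12 - 22.2222)^2 = 104.4938
  (41 - 22.2222)^2 = 352.6049
  (16 - 22.2222)^2 = 38.716
  (3 - 22.2222)^2 = 369.4938
  (23 - 22.2222)^2 = 0.6049
  (1 - 22.2222)^2 = 450.3827
Step 3: Sum of squared deviations = 1925.5556
Step 4: Sample variance = 1925.5556 / 8 = 240.6944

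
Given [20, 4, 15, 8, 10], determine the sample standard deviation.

6.229

Step 1: Compute the mean: 11.4
Step 2: Sum of squared deviations from the mean: 155.2
Step 3: Sample variance = 155.2 / 4 = 38.8
Step 4: Standard deviation = sqrt(38.8) = 6.229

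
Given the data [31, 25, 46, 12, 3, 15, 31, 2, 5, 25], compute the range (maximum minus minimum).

44

Step 1: Identify the maximum value: max = 46
Step 2: Identify the minimum value: min = 2
Step 3: Range = max - min = 46 - 2 = 44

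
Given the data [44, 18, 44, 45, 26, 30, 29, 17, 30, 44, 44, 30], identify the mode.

44

Step 1: Count the frequency of each value:
  17: appears 1 time(s)
  18: appears 1 time(s)
  26: appears 1 time(s)
  29: appears 1 time(s)
  30: appears 3 time(s)
  44: appears 4 time(s)
  45: appears 1 time(s)
Step 2: The value 44 appears most frequently (4 times).
Step 3: Mode = 44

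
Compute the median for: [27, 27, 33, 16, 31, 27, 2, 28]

27

Step 1: Sort the data in ascending order: [2, 16, 27, 27, 27, 28, 31, 33]
Step 2: The number of values is n = 8.
Step 3: Since n is even, the median is the average of positions 4 and 5:
  Median = (27 + 27) / 2 = 27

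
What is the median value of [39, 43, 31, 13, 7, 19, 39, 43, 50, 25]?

35

Step 1: Sort the data in ascending order: [7, 13, 19, 25, 31, 39, 39, 43, 43, 50]
Step 2: The number of values is n = 10.
Step 3: Since n is even, the median is the average of positions 5 and 6:
  Median = (31 + 39) / 2 = 35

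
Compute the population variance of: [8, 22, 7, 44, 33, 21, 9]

168.8163

Step 1: Compute the mean: (8 + 22 + 7 + 44 + 33 + 21 + 9) / 7 = 20.5714
Step 2: Compute squared deviations from the mean:
  (8 - 20.5714)^2 = 158.0408
  (22 - 20.5714)^2 = 2.0408
  (7 - 20.5714)^2 = 184.1837
  (44 - 20.5714)^2 = 548.898
  (33 - 20.5714)^2 = 154.4694
  (21 - 20.5714)^2 = 0.1837
  (9 - 20.5714)^2 = 133.898
Step 3: Sum of squared deviations = 1181.7143
Step 4: Population variance = 1181.7143 / 7 = 168.8163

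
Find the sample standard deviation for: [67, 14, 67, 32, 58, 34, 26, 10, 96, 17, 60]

27.5067

Step 1: Compute the mean: 43.7273
Step 2: Sum of squared deviations from the mean: 7566.1818
Step 3: Sample variance = 7566.1818 / 10 = 756.6182
Step 4: Standard deviation = sqrt(756.6182) = 27.5067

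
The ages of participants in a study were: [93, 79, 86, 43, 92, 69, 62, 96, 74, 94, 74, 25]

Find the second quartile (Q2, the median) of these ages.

76.5

Step 1: Sort the data: [25, 43, 62, 69, 74, 74, 79, 86, 92, 93, 94, 96]
Step 2: n = 12
Step 3: Q2 is the median. Since n is even, it is the average of the values at positions 6 and 7:
  Q2 = (74 + 79) / 2 = 76.5
Step 4: Q2 = 76.5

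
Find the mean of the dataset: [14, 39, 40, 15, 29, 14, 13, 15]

22.375

Step 1: Sum all values: 14 + 39 + 40 + 15 + 29 + 14 + 13 + 15 = 179
Step 2: Count the number of values: n = 8
Step 3: Mean = sum / n = 179 / 8 = 22.375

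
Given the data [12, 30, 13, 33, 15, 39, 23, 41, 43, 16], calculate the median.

26.5

Step 1: Sort the data in ascending order: [12, 13, 15, 16, 23, 30, 33, 39, 41, 43]
Step 2: The number of values is n = 10.
Step 3: Since n is even, the median is the average of positions 5 and 6:
  Median = (23 + 30) / 2 = 26.5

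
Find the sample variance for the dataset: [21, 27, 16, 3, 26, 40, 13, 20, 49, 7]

200.1778

Step 1: Compute the mean: (21 + 27 + 16 + 3 + 26 + 40 + 13 + 20 + 49 + 7) / 10 = 22.2
Step 2: Compute squared deviations from the mean:
  (21 - 22.2)^2 = 1.44
  (27 - 22.2)^2 = 23.04
  (16 - 22.2)^2 = 38.44
  (3 - 22.2)^2 = 368.64
  (26 - 22.2)^2 = 14.44
  (40 - 22.2)^2 = 316.84
  (13 - 22.2)^2 = 84.64
  (20 - 22.2)^2 = 4.84
  (49 - 22.2)^2 = 718.24
  (7 - 22.2)^2 = 231.04
Step 3: Sum of squared deviations = 1801.6
Step 4: Sample variance = 1801.6 / 9 = 200.1778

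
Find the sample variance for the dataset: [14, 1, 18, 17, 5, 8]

47.5

Step 1: Compute the mean: (14 + 1 + 18 + 17 + 5 + 8) / 6 = 10.5
Step 2: Compute squared deviations from the mean:
  (14 - 10.5)^2 = 12.25
  (1 - 10.5)^2 = 90.25
  (18 - 10.5)^2 = 56.25
  (17 - 10.5)^2 = 42.25
  (5 - 10.5)^2 = 30.25
  (8 - 10.5)^2 = 6.25
Step 3: Sum of squared deviations = 237.5
Step 4: Sample variance = 237.5 / 5 = 47.5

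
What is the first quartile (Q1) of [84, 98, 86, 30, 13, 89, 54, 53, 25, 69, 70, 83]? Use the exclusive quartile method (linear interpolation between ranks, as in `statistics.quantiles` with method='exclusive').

35.75

Step 1: Sort the data: [13, 25, 30, 53, 54, 69, 70, 83, 84, 86, 89, 98]
Step 2: n = 12
Step 3: Using the exclusive quartile method:
  Q1 = 35.75
  Q2 (median) = 69.5
  Q3 = 85.5
  IQR = Q3 - Q1 = 85.5 - 35.75 = 49.75
Step 4: Q1 = 35.75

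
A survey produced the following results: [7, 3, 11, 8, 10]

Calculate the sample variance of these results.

9.7

Step 1: Compute the mean: (7 + 3 + 11 + 8 + 10) / 5 = 7.8
Step 2: Compute squared deviations from the mean:
  (7 - 7.8)^2 = 0.64
  (3 - 7.8)^2 = 23.04
  (11 - 7.8)^2 = 10.24
  (8 - 7.8)^2 = 0.04
  (10 - 7.8)^2 = 4.84
Step 3: Sum of squared deviations = 38.8
Step 4: Sample variance = 38.8 / 4 = 9.7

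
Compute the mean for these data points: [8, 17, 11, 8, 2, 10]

9.3333

Step 1: Sum all values: 8 + 17 + 11 + 8 + 2 + 10 = 56
Step 2: Count the number of values: n = 6
Step 3: Mean = sum / n = 56 / 6 = 9.3333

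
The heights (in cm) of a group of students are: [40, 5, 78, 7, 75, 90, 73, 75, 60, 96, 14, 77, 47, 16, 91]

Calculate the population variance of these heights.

975.6622

Step 1: Compute the mean: (40 + 5 + 78 + 7 + 75 + 90 + 73 + 75 + 60 + 96 + 14 + 77 + 47 + 16 + 91) / 15 = 56.2667
Step 2: Compute squared deviations from the mean:
  (40 - 56.2667)^2 = 264.6044
  (5 - 56.2667)^2 = 2628.2711
  (78 - 56.2667)^2 = 472.3378
  (7 - 56.2667)^2 = 2427.2044
  (75 - 56.2667)^2 = 350.9378
  (90 - 56.2667)^2 = 1137.9378
  (73 - 56.2667)^2 = 280.0044
  (75 - 56.2667)^2 = 350.9378
  (60 - 56.2667)^2 = 13.9378
  (96 - 56.2667)^2 = 1578.7378
  (14 - 56.2667)^2 = 1786.4711
  (77 - 56.2667)^2 = 429.8711
  (47 - 56.2667)^2 = 85.8711
  (16 - 56.2667)^2 = 1621.4044
  (91 - 56.2667)^2 = 1206.4044
Step 3: Sum of squared deviations = 14634.9333
Step 4: Population variance = 14634.9333 / 15 = 975.6622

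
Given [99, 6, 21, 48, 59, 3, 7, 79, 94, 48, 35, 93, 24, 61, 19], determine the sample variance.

1124.2571

Step 1: Compute the mean: (99 + 6 + 21 + 48 + 59 + 3 + 7 + 79 + 94 + 48 + 35 + 93 + 24 + 61 + 19) / 15 = 46.4
Step 2: Compute squared deviations from the mean:
  (99 - 46.4)^2 = 2766.76
  (6 - 46.4)^2 = 1632.16
  (21 - 46.4)^2 = 645.16
  (48 - 46.4)^2 = 2.56
  (59 - 46.4)^2 = 158.76
  (3 - 46.4)^2 = 1883.56
  (7 - 46.4)^2 = 1552.36
  (79 - 46.4)^2 = 1062.76
  (94 - 46.4)^2 = 2265.76
  (48 - 46.4)^2 = 2.56
  (35 - 46.4)^2 = 129.96
  (93 - 46.4)^2 = 2171.56
  (24 - 46.4)^2 = 501.76
  (61 - 46.4)^2 = 213.16
  (19 - 46.4)^2 = 750.76
Step 3: Sum of squared deviations = 15739.6
Step 4: Sample variance = 15739.6 / 14 = 1124.2571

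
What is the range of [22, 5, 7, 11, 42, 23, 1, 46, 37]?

45

Step 1: Identify the maximum value: max = 46
Step 2: Identify the minimum value: min = 1
Step 3: Range = max - min = 46 - 1 = 45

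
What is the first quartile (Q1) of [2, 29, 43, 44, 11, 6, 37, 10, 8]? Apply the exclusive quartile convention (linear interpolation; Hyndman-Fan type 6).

7

Step 1: Sort the data: [2, 6, 8, 10, 11, 29, 37, 43, 44]
Step 2: n = 9
Step 3: Using the exclusive quartile method:
  Q1 = 7
  Q2 (median) = 11
  Q3 = 40
  IQR = Q3 - Q1 = 40 - 7 = 33
Step 4: Q1 = 7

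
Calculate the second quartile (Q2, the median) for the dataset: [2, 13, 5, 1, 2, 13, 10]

5

Step 1: Sort the data: [1, 2, 2, 5, 10, 13, 13]
Step 2: n = 7
Step 3: Q2 is the median. Since n is odd, it is the middle value at position 4: 5
Step 4: Q2 = 5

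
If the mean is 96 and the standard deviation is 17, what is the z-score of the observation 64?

-1.8824

Step 1: Recall the z-score formula: z = (x - mu) / sigma
Step 2: Substitute values: z = (64 - 96) / 17
Step 3: z = -32 / 17 = -1.8824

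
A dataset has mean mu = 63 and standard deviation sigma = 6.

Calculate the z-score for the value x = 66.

0.5

Step 1: Recall the z-score formula: z = (x - mu) / sigma
Step 2: Substitute values: z = (66 - 63) / 6
Step 3: z = 3 / 6 = 0.5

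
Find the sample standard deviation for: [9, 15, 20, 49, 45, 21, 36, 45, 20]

14.9285

Step 1: Compute the mean: 28.8889
Step 2: Sum of squared deviations from the mean: 1782.8889
Step 3: Sample variance = 1782.8889 / 8 = 222.8611
Step 4: Standard deviation = sqrt(222.8611) = 14.9285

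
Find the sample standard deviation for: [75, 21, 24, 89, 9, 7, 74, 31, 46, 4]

31.3085

Step 1: Compute the mean: 38
Step 2: Sum of squared deviations from the mean: 8822
Step 3: Sample variance = 8822 / 9 = 980.2222
Step 4: Standard deviation = sqrt(980.2222) = 31.3085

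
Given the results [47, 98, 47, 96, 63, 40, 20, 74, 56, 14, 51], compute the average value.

55.0909

Step 1: Sum all values: 47 + 98 + 47 + 96 + 63 + 40 + 20 + 74 + 56 + 14 + 51 = 606
Step 2: Count the number of values: n = 11
Step 3: Mean = sum / n = 606 / 11 = 55.0909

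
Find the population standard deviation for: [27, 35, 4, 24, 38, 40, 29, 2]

13.6239

Step 1: Compute the mean: 24.875
Step 2: Sum of squared deviations from the mean: 1484.875
Step 3: Population variance = 1484.875 / 8 = 185.6094
Step 4: Standard deviation = sqrt(185.6094) = 13.6239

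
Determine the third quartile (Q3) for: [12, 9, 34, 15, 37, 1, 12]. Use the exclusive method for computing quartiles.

34

Step 1: Sort the data: [1, 9, 12, 12, 15, 34, 37]
Step 2: n = 7
Step 3: Using the exclusive quartile method:
  Q1 = 9
  Q2 (median) = 12
  Q3 = 34
  IQR = Q3 - Q1 = 34 - 9 = 25
Step 4: Q3 = 34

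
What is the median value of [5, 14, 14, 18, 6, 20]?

14

Step 1: Sort the data in ascending order: [5, 6, 14, 14, 18, 20]
Step 2: The number of values is n = 6.
Step 3: Since n is even, the median is the average of positions 3 and 4:
  Median = (14 + 14) / 2 = 14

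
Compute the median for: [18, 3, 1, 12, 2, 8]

5.5

Step 1: Sort the data in ascending order: [1, 2, 3, 8, 12, 18]
Step 2: The number of values is n = 6.
Step 3: Since n is even, the median is the average of positions 3 and 4:
  Median = (3 + 8) / 2 = 5.5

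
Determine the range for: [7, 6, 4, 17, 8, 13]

13

Step 1: Identify the maximum value: max = 17
Step 2: Identify the minimum value: min = 4
Step 3: Range = max - min = 17 - 4 = 13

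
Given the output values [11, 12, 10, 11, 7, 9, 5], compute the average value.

9.2857

Step 1: Sum all values: 11 + 12 + 10 + 11 + 7 + 9 + 5 = 65
Step 2: Count the number of values: n = 7
Step 3: Mean = sum / n = 65 / 7 = 9.2857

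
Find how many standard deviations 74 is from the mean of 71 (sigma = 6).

0.5

Step 1: Recall the z-score formula: z = (x - mu) / sigma
Step 2: Substitute values: z = (74 - 71) / 6
Step 3: z = 3 / 6 = 0.5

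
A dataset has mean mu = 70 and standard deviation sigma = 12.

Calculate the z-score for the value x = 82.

1

Step 1: Recall the z-score formula: z = (x - mu) / sigma
Step 2: Substitute values: z = (82 - 70) / 12
Step 3: z = 12 / 12 = 1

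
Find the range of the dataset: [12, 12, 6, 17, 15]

11

Step 1: Identify the maximum value: max = 17
Step 2: Identify the minimum value: min = 6
Step 3: Range = max - min = 17 - 6 = 11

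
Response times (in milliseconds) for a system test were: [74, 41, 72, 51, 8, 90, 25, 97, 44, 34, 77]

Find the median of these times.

51

Step 1: Sort the data in ascending order: [8, 25, 34, 41, 44, 51, 72, 74, 77, 90, 97]
Step 2: The number of values is n = 11.
Step 3: Since n is odd, the median is the middle value at position 6: 51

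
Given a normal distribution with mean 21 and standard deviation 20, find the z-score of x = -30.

-2.55

Step 1: Recall the z-score formula: z = (x - mu) / sigma
Step 2: Substitute values: z = (-30 - 21) / 20
Step 3: z = -51 / 20 = -2.55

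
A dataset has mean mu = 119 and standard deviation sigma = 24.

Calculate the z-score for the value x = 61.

-2.4167

Step 1: Recall the z-score formula: z = (x - mu) / sigma
Step 2: Substitute values: z = (61 - 119) / 24
Step 3: z = -58 / 24 = -2.4167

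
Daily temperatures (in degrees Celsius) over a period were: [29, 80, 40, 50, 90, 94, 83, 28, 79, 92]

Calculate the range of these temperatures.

66

Step 1: Identify the maximum value: max = 94
Step 2: Identify the minimum value: min = 28
Step 3: Range = max - min = 94 - 28 = 66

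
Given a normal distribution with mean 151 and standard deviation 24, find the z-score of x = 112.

-1.625

Step 1: Recall the z-score formula: z = (x - mu) / sigma
Step 2: Substitute values: z = (112 - 151) / 24
Step 3: z = -39 / 24 = -1.625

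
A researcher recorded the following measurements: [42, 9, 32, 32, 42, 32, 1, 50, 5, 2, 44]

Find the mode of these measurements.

32

Step 1: Count the frequency of each value:
  1: appears 1 time(s)
  2: appears 1 time(s)
  5: appears 1 time(s)
  9: appears 1 time(s)
  32: appears 3 time(s)
  42: appears 2 time(s)
  44: appears 1 time(s)
  50: appears 1 time(s)
Step 2: The value 32 appears most frequently (3 times).
Step 3: Mode = 32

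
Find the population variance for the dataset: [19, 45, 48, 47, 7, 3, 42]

337.2653

Step 1: Compute the mean: (19 + 45 + 48 + 47 + 7 + 3 + 42) / 7 = 30.1429
Step 2: Compute squared deviations from the mean:
  (19 - 30.1429)^2 = 124.1633
  (45 - 30.1429)^2 = 220.7347
  (48 - 30.1429)^2 = 318.8776
  (47 - 30.1429)^2 = 284.1633
  (7 - 30.1429)^2 = 535.5918
  (3 - 30.1429)^2 = 736.7347
  (42 - 30.1429)^2 = 140.5918
Step 3: Sum of squared deviations = 2360.8571
Step 4: Population variance = 2360.8571 / 7 = 337.2653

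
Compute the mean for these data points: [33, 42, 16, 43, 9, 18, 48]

29.8571

Step 1: Sum all values: 33 + 42 + 16 + 43 + 9 + 18 + 48 = 209
Step 2: Count the number of values: n = 7
Step 3: Mean = sum / n = 209 / 7 = 29.8571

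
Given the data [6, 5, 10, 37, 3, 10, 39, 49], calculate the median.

10

Step 1: Sort the data in ascending order: [3, 5, 6, 10, 10, 37, 39, 49]
Step 2: The number of values is n = 8.
Step 3: Since n is even, the median is the average of positions 4 and 5:
  Median = (10 + 10) / 2 = 10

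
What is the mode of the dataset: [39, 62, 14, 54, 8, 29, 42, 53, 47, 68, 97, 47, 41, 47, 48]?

47

Step 1: Count the frequency of each value:
  8: appears 1 time(s)
  14: appears 1 time(s)
  29: appears 1 time(s)
  39: appears 1 time(s)
  41: appears 1 time(s)
  42: appears 1 time(s)
  47: appears 3 time(s)
  48: appears 1 time(s)
  53: appears 1 time(s)
  54: appears 1 time(s)
  62: appears 1 time(s)
  68: appears 1 time(s)
  97: appears 1 time(s)
Step 2: The value 47 appears most frequently (3 times).
Step 3: Mode = 47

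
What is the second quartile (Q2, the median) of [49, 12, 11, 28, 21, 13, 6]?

13

Step 1: Sort the data: [6, 11, 12, 13, 21, 28, 49]
Step 2: n = 7
Step 3: Q2 is the median. Since n is odd, it is the middle value at position 4: 13
Step 4: Q2 = 13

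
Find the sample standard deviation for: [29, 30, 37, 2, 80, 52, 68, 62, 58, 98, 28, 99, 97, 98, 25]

31.8767

Step 1: Compute the mean: 57.5333
Step 2: Sum of squared deviations from the mean: 14225.7333
Step 3: Sample variance = 14225.7333 / 14 = 1016.1238
Step 4: Standard deviation = sqrt(1016.1238) = 31.8767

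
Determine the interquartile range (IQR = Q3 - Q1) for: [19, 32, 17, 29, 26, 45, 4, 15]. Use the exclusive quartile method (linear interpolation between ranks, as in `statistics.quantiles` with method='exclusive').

15.75

Step 1: Sort the data: [4, 15, 17, 19, 26, 29, 32, 45]
Step 2: n = 8
Step 3: Using the exclusive quartile method:
  Q1 = 15.5
  Q2 (median) = 22.5
  Q3 = 31.25
  IQR = Q3 - Q1 = 31.25 - 15.5 = 15.75
Step 4: IQR = 15.75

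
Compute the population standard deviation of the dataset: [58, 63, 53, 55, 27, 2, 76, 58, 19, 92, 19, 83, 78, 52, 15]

26.6183

Step 1: Compute the mean: 50
Step 2: Sum of squared deviations from the mean: 10628
Step 3: Population variance = 10628 / 15 = 708.5333
Step 4: Standard deviation = sqrt(708.5333) = 26.6183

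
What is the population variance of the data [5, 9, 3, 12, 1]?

16

Step 1: Compute the mean: (5 + 9 + 3 + 12 + 1) / 5 = 6
Step 2: Compute squared deviations from the mean:
  (5 - 6)^2 = 1
  (9 - 6)^2 = 9
  (3 - 6)^2 = 9
  (12 - 6)^2 = 36
  (1 - 6)^2 = 25
Step 3: Sum of squared deviations = 80
Step 4: Population variance = 80 / 5 = 16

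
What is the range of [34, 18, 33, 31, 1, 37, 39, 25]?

38

Step 1: Identify the maximum value: max = 39
Step 2: Identify the minimum value: min = 1
Step 3: Range = max - min = 39 - 1 = 38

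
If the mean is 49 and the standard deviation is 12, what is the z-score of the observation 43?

-0.5

Step 1: Recall the z-score formula: z = (x - mu) / sigma
Step 2: Substitute values: z = (43 - 49) / 12
Step 3: z = -6 / 12 = -0.5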